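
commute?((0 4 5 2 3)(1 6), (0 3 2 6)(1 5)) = no:(0 4 5 2 3)(1 6)*(0 3 2 6)(1 5) = (0 4 1)(5 6), (0 3 2 6)(1 5)*(0 4 5 2 3)(1 6) = (1 2)(4 5 6)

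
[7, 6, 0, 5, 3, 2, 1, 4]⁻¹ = [2, 6, 5, 4, 7, 3, 1, 0]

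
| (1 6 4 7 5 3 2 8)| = 8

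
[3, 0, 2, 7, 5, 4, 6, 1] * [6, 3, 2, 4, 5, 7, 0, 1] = [4, 6, 2, 1, 7, 5, 0, 3]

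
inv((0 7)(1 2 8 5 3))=(0 7)(1 3 5 8 2)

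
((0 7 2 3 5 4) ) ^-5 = (0 7 2 3 5 4) 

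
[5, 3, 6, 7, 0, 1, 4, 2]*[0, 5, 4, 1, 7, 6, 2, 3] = [6, 1, 2, 3, 0, 5, 7, 4]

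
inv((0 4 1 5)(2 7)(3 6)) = (0 5 1 4)(2 7)(3 6)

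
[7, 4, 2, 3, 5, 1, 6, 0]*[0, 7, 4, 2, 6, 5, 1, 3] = [3, 6, 4, 2, 5, 7, 1, 0]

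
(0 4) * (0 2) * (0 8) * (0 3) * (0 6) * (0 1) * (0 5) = (0 4 2 8 3 6 1 5)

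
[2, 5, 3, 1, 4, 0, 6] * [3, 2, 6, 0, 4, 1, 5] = [6, 1, 0, 2, 4, 3, 5]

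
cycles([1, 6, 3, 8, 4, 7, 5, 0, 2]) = (0 1 6 5 7)(2 3 8)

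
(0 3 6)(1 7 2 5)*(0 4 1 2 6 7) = (0 3 7 6 4 1)(2 5)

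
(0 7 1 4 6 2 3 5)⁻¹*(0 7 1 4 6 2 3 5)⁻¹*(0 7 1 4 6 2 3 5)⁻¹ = (0 2 1 5 6 7 3 4)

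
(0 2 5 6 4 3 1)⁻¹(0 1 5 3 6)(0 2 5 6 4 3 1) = (0 6 1 4 2)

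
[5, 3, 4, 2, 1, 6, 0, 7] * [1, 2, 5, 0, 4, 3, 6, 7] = [3, 0, 4, 5, 2, 6, 1, 7]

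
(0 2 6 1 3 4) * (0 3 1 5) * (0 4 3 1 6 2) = (1 6 5 4)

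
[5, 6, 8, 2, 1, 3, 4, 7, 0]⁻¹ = [8, 4, 3, 5, 6, 0, 1, 7, 2]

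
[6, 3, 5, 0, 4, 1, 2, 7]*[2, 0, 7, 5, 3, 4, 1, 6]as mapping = [0→1, 1→5, 2→4, 3→2, 4→3, 5→0, 6→7, 7→6]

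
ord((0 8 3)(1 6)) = 6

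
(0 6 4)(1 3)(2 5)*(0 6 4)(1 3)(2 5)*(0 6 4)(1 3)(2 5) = (1 3)(2 5)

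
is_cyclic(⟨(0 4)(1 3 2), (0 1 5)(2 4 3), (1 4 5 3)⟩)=no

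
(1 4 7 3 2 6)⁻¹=(1 6 2 3 7 4)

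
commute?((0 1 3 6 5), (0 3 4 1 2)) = no:(0 1 3 6 5) * (0 3 4 1 2) = (0 2)(1 4)(3 6 5), (0 3 4 1 2) * (0 1 3 6 5) = (0 6 5)(1 2)(3 4)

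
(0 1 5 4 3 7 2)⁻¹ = (0 2 7 3 4 5 1)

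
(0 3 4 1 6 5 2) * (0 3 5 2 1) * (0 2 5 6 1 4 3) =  (0 6 5 4 2)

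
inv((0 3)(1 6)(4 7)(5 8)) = (0 3)(1 6)(4 7)(5 8)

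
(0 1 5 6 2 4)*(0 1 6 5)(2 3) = (0 6 3 2 4 1)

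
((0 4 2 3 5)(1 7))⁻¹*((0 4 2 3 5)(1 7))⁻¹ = (0 3 4 5 2)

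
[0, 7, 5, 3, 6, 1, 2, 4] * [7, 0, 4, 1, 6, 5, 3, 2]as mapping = [0→7, 1→2, 2→5, 3→1, 4→3, 5→0, 6→4, 7→6]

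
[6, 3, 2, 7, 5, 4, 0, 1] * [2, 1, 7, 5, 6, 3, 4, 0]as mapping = [0→4, 1→5, 2→7, 3→0, 4→3, 5→6, 6→2, 7→1]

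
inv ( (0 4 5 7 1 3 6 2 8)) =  (0 8 2 6 3 1 7 5 4)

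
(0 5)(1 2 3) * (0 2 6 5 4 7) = (0 4 7)(1 6 5 2 3)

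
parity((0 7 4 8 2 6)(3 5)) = even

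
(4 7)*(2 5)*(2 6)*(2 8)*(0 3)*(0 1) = (0 3 1)(2 5 6 8)(4 7)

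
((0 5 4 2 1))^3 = (0 2 5 1 4)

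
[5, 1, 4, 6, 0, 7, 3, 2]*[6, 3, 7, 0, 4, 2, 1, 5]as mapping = [0→2, 1→3, 2→4, 3→1, 4→6, 5→5, 6→0, 7→7]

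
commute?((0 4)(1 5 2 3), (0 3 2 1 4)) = no:(0 4)(1 5 2 3)*(0 3 2 1 4) = (1 5)(3 4), (0 3 2 1 4)*(0 4)(1 5 2 3) = (0 1)(2 5)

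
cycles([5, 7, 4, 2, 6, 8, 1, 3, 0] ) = (0 5 8)(1 7 3 2 4 6)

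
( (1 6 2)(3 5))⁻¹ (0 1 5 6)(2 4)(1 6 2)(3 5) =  (0 6 3 2)(1 4)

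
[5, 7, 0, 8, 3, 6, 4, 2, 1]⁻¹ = [2, 8, 7, 4, 6, 0, 5, 1, 3]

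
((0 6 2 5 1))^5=()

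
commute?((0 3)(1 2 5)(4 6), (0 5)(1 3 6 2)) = no:(0 3)(1 2 5)(4 6) * (0 5)(1 3 6 2) = (0 6 4 2)(3 5), (0 5)(1 3 6 2) * (0 3)(1 2 5)(4 6) = (0 1)(3 4 6 5)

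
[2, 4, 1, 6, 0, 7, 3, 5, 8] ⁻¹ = [4, 2, 0, 6, 1, 7, 3, 5, 8] 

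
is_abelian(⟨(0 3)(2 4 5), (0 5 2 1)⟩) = no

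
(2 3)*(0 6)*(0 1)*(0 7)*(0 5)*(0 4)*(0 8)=(0 6 1 7 5 4 8)(2 3)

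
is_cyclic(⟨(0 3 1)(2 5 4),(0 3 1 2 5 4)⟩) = no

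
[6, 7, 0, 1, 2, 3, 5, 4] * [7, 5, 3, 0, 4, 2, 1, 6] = [1, 6, 7, 5, 3, 0, 2, 4]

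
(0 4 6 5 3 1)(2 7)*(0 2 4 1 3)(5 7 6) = (0 1 2 6 7 4 5)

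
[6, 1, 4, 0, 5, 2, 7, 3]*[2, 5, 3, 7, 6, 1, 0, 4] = [0, 5, 6, 2, 1, 3, 4, 7]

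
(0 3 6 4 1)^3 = (0 4 3 1 6)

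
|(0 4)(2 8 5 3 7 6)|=6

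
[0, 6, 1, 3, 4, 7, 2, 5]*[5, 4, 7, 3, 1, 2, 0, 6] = [5, 0, 4, 3, 1, 6, 7, 2]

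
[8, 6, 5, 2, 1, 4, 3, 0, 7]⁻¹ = [7, 4, 3, 6, 5, 2, 1, 8, 0]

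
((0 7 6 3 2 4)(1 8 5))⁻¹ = (0 4 2 3 6 7)(1 5 8)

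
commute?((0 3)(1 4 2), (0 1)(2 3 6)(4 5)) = no:(0 3)(1 4 2) * (0 1)(2 3 6)(4 5) = (0 6 2)(1 5 4 3), (0 1)(2 3 6)(4 5) * (0 3)(1 4 2) = (0 4 5 2)(1 3 6)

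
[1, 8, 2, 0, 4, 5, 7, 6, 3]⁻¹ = [3, 0, 2, 8, 4, 5, 7, 6, 1]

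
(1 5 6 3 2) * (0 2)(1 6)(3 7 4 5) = (0 2 6 7 4 5 1 3)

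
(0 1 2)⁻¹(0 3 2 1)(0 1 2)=(0 2 1 3)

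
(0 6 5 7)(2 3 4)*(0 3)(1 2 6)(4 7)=(0 1 2)(3 7)(4 6 5)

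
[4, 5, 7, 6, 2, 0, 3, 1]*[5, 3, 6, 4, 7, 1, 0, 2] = [7, 1, 2, 0, 6, 5, 4, 3]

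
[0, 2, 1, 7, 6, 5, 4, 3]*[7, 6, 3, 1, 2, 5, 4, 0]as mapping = [0→7, 1→3, 2→6, 3→0, 4→4, 5→5, 6→2, 7→1]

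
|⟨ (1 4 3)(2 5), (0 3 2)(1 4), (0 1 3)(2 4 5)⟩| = 720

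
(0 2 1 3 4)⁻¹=(0 4 3 1 2)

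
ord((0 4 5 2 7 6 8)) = 7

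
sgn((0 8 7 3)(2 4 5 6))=1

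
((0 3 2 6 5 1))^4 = (0 5 2)(1 6 3)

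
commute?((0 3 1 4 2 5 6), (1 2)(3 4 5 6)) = no:(0 3 1 4 2 5 6)*(1 2)(3 4 5 6) = (0 4 1 5 3 2 6), (1 2)(3 4 5 6)*(0 3 1 4 2 5 6) = (0 3 2 4 6 1 5)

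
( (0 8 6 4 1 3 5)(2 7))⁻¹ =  (0 5 3 1 4 6 8)(2 7)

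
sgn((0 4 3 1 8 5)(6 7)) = 1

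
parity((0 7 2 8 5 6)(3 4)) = even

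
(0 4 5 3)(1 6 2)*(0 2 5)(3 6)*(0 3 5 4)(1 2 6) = (1 5)(3 6 4)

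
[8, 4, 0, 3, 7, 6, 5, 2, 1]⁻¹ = [2, 8, 7, 3, 1, 6, 5, 4, 0]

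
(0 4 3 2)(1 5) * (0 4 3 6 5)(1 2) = (0 3 1)(2 4 6 5)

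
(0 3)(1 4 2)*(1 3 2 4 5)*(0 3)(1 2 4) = (0 4 1 5 2)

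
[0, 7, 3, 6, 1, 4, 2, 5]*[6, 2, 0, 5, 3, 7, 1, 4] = [6, 4, 5, 1, 2, 3, 0, 7]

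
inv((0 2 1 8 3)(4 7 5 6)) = (0 3 8 1 2)(4 6 5 7)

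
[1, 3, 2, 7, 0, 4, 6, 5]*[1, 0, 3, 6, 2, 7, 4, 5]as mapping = [0→0, 1→6, 2→3, 3→5, 4→1, 5→2, 6→4, 7→7]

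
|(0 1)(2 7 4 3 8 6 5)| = 14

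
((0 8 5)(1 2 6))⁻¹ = (0 5 8)(1 6 2)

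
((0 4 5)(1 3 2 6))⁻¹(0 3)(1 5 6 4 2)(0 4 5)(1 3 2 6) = (0 1 5 6 3)(2 4)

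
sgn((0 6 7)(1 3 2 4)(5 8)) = 1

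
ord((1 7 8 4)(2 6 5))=12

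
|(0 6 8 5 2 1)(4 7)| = 6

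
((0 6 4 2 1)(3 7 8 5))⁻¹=(0 1 2 4 6)(3 5 8 7)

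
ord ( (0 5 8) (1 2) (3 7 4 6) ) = 12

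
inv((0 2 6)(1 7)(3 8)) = (0 6 2)(1 7)(3 8)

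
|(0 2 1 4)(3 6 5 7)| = 4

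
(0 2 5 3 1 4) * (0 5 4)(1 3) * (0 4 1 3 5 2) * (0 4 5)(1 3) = (0 4 2 3)(1 5)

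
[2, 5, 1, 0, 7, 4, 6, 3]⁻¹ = [3, 2, 0, 7, 5, 1, 6, 4]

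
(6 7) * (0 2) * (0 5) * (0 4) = (0 2 5 4)(6 7)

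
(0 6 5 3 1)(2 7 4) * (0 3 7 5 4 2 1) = (0 6 4 1 3)(2 5 7)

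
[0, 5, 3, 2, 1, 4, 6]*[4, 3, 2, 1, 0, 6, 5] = [4, 6, 1, 2, 3, 0, 5]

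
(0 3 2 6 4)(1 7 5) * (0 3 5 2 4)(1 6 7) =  (0 5 6)(2 7)(3 4)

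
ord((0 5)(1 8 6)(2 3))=6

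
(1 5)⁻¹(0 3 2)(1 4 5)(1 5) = (0 3 2)(1 5 4)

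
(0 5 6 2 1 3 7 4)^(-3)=(0 3 6 4 1 5 7 2)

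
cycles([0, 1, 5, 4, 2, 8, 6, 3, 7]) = (2 5 8 7 3 4)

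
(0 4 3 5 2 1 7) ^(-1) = (0 7 1 2 5 3 4) 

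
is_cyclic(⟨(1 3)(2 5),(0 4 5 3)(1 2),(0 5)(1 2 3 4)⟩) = no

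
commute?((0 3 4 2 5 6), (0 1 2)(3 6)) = no:(0 3 4 2 5 6) * (0 1 2)(3 6) = (0 6 1 2 5 3 4), (0 1 2)(3 6) * (0 3 4 2 5 6) = (0 1 5 6 4 2 3)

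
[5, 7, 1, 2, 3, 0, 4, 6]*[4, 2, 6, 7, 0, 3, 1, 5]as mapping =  [0→3, 1→5, 2→2, 3→6, 4→7, 5→4, 6→0, 7→1]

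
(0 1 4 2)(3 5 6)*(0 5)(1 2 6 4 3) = (0 2 5 4 6 1 3)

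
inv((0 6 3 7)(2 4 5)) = (0 7 3 6)(2 5 4)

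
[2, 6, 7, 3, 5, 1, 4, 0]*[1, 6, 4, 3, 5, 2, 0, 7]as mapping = [0→4, 1→0, 2→7, 3→3, 4→2, 5→6, 6→5, 7→1]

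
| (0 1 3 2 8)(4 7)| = 10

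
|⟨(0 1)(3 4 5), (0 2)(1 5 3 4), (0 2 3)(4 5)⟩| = 720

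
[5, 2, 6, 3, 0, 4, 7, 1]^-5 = [5, 7, 1, 3, 0, 4, 2, 6]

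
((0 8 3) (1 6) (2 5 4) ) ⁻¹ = (0 3 8) (1 6) (2 4 5) 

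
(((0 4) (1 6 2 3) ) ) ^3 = (0 4) (1 3 2 6) 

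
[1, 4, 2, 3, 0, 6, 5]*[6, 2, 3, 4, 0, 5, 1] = [2, 0, 3, 4, 6, 1, 5] 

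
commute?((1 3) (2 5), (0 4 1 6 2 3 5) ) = no:(1 3) (2 5)*(0 4 1 6 2 3 5) = (0 4 1 5 3 6 2), (0 4 1 6 2 3 5)*(1 3) (2 5) = (0 4 3 2 1 6 5) 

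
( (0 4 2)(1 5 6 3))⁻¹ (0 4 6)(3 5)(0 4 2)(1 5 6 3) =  (1 6)(2 3 4)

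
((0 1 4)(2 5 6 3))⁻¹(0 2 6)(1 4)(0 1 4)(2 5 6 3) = (0 4)(1 5 3)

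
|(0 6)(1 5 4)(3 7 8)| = 6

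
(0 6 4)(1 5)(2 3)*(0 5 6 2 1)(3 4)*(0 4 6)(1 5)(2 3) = (0 3 5 4 1)(2 6)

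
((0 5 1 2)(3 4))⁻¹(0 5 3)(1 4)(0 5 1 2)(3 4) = (1 4 5)(2 3)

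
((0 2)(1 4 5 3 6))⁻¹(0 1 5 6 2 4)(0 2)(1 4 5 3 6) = (0 5 2 4 3 1)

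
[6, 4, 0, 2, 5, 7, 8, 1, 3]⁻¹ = [2, 7, 3, 8, 1, 4, 0, 5, 6]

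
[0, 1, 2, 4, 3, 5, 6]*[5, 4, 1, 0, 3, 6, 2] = [5, 4, 1, 3, 0, 6, 2]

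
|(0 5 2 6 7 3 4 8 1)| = 9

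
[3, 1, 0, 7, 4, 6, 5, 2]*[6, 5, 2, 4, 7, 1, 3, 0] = [4, 5, 6, 0, 7, 3, 1, 2] 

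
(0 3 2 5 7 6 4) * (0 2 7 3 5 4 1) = (0 5 3 7 6 1)(2 4)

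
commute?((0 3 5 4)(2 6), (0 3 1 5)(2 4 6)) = no:(0 3 5 4)(2 6) * (0 3 1 5)(2 4 6) = (0 1 5 6 4 3), (0 3 1 5)(2 4 6) * (0 3 5 4)(2 6) = (0 5 3 1 4 2)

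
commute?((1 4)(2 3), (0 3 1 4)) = no:(1 4)(2 3)*(0 3 1 4) = (0 3 2 1), (0 3 1 4)*(1 4)(2 3) = (0 2 3 4)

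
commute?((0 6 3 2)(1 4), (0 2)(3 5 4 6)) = no:(0 6 3 2)(1 4)*(0 2)(3 5 4 6) = (0 3)(1 6 5 4), (0 2)(3 5 4 6)*(0 6 3 2)(1 4) = (1 4 3 5)(2 6)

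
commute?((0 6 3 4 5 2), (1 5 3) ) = no:(0 6 3 4 5 2) * (1 5 3) = (0 6 1 5 2) (3 4), (1 5 3) * (0 6 3 4 5 2) = (0 6 3 1 2) (4 5) 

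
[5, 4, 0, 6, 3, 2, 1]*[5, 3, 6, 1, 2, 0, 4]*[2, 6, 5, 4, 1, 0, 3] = [2, 5, 0, 1, 6, 3, 4]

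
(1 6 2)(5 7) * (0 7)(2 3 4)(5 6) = (0 7 6 3 4 2 1 5)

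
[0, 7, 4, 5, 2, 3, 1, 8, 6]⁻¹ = [0, 6, 4, 5, 2, 3, 8, 1, 7]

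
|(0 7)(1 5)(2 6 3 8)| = 4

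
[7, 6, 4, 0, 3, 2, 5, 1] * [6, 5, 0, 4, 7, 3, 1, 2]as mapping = [0→2, 1→1, 2→7, 3→6, 4→4, 5→0, 6→3, 7→5]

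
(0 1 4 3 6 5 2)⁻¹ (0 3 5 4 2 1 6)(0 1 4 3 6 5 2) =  (0 4 5 1 6 2 3)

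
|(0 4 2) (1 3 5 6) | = 12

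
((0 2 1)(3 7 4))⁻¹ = (0 1 2)(3 4 7)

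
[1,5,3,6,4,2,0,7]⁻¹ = [6,0,5,2,4,1,3,7]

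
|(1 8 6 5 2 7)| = 6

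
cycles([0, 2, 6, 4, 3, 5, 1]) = (1 2 6)(3 4)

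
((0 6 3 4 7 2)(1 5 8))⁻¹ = (0 2 7 4 3 6)(1 8 5)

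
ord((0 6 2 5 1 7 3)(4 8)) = 14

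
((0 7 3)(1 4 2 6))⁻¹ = (0 3 7)(1 6 2 4)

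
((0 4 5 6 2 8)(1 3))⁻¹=(0 8 2 6 5 4)(1 3)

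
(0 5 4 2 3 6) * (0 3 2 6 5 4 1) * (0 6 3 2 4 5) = (0 5 1 6 2 4 3)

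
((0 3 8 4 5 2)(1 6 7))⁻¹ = (0 2 5 4 8 3)(1 7 6)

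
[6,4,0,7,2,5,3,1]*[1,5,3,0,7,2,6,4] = [6,7,1,4,3,2,0,5]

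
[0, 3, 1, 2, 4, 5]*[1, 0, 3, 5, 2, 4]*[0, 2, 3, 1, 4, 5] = [2, 5, 0, 1, 3, 4]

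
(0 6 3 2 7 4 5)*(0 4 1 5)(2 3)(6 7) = (0 7 1 5 4)(2 6)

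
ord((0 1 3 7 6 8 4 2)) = 8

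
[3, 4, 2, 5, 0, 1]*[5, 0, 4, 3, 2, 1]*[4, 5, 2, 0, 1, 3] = [0, 2, 1, 5, 3, 4]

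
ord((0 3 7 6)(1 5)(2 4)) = 4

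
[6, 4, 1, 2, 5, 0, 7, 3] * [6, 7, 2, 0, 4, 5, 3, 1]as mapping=[0→3, 1→4, 2→7, 3→2, 4→5, 5→6, 6→1, 7→0]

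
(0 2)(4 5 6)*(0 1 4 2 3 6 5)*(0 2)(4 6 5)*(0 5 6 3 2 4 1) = (0 2)(1 3 6 5)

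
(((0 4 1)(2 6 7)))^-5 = (0 4 1)(2 6 7)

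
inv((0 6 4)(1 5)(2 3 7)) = (0 4 6)(1 5)(2 7 3)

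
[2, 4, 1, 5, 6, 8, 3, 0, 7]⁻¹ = [7, 2, 0, 6, 1, 3, 4, 8, 5]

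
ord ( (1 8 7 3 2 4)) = 6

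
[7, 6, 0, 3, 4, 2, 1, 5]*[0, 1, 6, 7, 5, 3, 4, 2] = [2, 4, 0, 7, 5, 6, 1, 3]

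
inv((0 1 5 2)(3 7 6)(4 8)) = (0 2 5 1)(3 6 7)(4 8)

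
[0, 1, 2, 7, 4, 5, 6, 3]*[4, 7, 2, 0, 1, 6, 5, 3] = [4, 7, 2, 3, 1, 6, 5, 0]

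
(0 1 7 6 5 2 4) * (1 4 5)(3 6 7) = (0 4)(1 3 6)(2 5)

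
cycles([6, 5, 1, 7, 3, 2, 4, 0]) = (0 6 4 3 7)(1 5 2)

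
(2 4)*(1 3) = (1 3)(2 4)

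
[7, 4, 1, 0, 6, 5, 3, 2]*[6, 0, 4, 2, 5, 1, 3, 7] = [7, 5, 0, 6, 3, 1, 2, 4]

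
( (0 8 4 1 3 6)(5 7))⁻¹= (0 6 3 1 4 8)(5 7)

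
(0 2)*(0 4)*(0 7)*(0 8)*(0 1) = (0 2 4 7 8 1)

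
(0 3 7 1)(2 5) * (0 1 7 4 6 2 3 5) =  (0 5 3 4 6 2)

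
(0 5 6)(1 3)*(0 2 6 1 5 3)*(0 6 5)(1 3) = (0 1 6 2 5 3)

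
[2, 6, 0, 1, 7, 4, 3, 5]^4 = [0, 6, 2, 1, 7, 4, 3, 5]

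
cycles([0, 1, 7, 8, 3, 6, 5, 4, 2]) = (2 7 4 3 8)(5 6)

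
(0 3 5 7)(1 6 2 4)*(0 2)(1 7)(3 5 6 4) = (0 5 1 4 7 2 3 6)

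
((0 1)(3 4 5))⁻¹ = (0 1)(3 5 4)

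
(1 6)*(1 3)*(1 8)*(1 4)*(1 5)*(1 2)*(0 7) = (0 7)(1 6 3 8 4 5 2)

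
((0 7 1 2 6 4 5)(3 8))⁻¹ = (0 5 4 6 2 1 7)(3 8)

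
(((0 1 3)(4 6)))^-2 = (0 1 3)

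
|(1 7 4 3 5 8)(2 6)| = 6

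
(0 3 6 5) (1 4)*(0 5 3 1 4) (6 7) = (0 1) (3 7 6) 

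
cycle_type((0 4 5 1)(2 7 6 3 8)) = 4.5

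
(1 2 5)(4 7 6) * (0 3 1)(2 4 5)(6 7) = (0 3 1 4 6 5)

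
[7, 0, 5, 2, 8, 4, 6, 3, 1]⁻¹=[1, 8, 3, 7, 5, 2, 6, 0, 4]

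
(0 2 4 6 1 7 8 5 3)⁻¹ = (0 3 5 8 7 1 6 4 2)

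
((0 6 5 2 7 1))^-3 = (0 2)(1 5)(6 7)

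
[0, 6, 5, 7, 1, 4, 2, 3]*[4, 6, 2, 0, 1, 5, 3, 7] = [4, 3, 5, 7, 6, 1, 2, 0]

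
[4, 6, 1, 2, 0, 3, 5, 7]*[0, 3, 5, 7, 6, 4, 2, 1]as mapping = [0→6, 1→2, 2→3, 3→5, 4→0, 5→7, 6→4, 7→1]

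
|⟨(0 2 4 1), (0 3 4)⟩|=120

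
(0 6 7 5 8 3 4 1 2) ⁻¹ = (0 2 1 4 3 8 5 7 6) 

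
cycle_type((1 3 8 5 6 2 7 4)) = 8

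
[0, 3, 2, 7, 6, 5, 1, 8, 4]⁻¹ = [0, 6, 2, 1, 8, 5, 4, 3, 7]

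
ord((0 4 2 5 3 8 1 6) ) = 8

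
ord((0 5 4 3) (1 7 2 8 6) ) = 20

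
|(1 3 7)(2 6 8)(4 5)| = 6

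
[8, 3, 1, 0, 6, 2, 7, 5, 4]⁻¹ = [3, 2, 5, 1, 8, 7, 4, 6, 0]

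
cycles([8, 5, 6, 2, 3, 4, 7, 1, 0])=(0 8)(1 5 4 3 2 6 7)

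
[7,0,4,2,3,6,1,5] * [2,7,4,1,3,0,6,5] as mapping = [0→5,1→2,2→3,3→4,4→1,5→6,6→7,7→0] 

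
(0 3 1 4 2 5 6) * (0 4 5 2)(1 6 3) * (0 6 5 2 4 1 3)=(0 3 5)(1 2 4 6)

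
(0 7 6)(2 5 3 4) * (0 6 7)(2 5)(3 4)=(4 5)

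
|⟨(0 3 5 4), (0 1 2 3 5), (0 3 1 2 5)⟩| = 720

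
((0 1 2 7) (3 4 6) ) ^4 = (3 4 6) 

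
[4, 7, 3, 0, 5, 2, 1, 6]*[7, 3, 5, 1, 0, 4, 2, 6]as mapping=[0→0, 1→6, 2→1, 3→7, 4→4, 5→5, 6→3, 7→2]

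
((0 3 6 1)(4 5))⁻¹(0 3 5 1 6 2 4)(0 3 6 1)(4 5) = (0 1 2 5 3 6 4)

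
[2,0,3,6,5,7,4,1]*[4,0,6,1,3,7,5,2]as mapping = [0→6,1→4,2→1,3→5,4→7,5→2,6→3,7→0]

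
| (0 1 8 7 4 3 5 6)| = 8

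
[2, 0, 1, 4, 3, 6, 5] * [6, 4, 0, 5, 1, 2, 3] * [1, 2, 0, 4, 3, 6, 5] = [1, 5, 3, 2, 6, 4, 0] 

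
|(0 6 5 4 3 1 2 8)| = 8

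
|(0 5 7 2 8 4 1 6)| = 8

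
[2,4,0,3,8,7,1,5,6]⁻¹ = [2,6,0,3,1,7,8,5,4]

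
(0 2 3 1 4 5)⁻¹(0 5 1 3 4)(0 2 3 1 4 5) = (0 4 1 5 2)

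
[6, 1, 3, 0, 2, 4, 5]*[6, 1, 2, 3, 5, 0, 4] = [4, 1, 3, 6, 2, 5, 0] 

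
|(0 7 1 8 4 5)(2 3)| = 6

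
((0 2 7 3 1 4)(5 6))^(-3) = (0 3)(1 2)(4 7)(5 6)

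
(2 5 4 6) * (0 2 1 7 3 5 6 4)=(0 2 6 1 7 3 5)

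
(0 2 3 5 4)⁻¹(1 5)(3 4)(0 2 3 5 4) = (0 5)(1 4)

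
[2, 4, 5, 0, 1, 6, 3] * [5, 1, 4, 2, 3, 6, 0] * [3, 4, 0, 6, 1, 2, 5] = [1, 6, 5, 2, 4, 3, 0]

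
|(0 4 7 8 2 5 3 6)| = 8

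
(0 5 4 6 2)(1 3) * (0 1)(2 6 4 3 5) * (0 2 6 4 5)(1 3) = (0 6 4 5 1)(2 3)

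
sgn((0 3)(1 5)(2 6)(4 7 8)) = -1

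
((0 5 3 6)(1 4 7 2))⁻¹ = (0 6 3 5)(1 2 7 4)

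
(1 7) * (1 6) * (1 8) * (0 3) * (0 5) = (0 3 5)(1 7 6 8)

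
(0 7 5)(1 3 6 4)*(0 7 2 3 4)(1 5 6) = (0 2 3 1 4 5 7 6)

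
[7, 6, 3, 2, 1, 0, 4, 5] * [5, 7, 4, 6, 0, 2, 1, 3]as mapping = [0→3, 1→1, 2→6, 3→4, 4→7, 5→5, 6→0, 7→2]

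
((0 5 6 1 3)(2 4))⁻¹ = (0 3 1 6 5)(2 4)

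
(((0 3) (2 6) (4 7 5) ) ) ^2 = (4 5 7) 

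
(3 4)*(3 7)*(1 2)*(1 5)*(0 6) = (0 6) (1 2 5) (3 4 7) 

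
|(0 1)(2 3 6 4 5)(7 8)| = 10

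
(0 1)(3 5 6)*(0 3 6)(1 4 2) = (0 4 2 1 3 5)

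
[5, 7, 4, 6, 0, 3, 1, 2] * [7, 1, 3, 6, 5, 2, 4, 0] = [2, 0, 5, 4, 7, 6, 1, 3]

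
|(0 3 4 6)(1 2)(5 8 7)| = 12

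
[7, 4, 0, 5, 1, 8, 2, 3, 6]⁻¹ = [2, 4, 6, 7, 1, 3, 8, 0, 5]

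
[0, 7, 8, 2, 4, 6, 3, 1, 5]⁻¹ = [0, 7, 3, 6, 4, 8, 5, 1, 2]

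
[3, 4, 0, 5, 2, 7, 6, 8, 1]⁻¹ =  [2, 8, 4, 0, 1, 3, 6, 5, 7]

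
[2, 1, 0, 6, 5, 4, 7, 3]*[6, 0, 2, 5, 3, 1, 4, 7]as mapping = [0→2, 1→0, 2→6, 3→4, 4→1, 5→3, 6→7, 7→5]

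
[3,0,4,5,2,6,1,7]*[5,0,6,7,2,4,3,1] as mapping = [0→7,1→5,2→2,3→4,4→6,5→3,6→0,7→1] 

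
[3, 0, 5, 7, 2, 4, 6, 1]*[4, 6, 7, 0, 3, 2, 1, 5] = [0, 4, 2, 5, 7, 3, 1, 6]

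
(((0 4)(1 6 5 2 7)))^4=(1 7 2 5 6)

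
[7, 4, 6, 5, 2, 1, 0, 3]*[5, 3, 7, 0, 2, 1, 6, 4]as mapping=[0→4, 1→2, 2→6, 3→1, 4→7, 5→3, 6→5, 7→0]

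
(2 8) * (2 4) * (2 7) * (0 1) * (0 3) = (0 1 3)(2 8 4 7)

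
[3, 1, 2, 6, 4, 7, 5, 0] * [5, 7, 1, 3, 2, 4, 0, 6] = [3, 7, 1, 0, 2, 6, 4, 5] 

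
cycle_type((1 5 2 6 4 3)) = 6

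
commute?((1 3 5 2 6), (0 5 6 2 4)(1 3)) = no:(1 3 5 2 6) * (0 5 6 2 4)(1 3) = (0 5 4)(3 6), (0 5 6 2 4)(1 3) * (1 3 5 2 6) = (0 2 4)(1 5)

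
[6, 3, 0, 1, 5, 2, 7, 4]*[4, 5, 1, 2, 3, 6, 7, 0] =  [7, 2, 4, 5, 6, 1, 0, 3]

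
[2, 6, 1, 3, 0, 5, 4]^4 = [4, 2, 0, 3, 6, 5, 1]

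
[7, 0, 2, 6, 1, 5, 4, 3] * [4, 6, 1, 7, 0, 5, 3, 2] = [2, 4, 1, 3, 6, 5, 0, 7] 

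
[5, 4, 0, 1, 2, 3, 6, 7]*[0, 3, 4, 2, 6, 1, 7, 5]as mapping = [0→1, 1→6, 2→0, 3→3, 4→4, 5→2, 6→7, 7→5]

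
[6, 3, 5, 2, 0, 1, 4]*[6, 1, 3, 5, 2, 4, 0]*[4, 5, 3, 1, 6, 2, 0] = [4, 2, 6, 1, 0, 5, 3]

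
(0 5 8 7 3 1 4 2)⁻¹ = (0 2 4 1 3 7 8 5)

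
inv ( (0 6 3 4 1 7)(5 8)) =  (0 7 1 4 3 6)(5 8)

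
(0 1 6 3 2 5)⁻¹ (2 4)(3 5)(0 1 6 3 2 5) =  (0 2)(4 5)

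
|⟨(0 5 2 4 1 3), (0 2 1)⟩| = 18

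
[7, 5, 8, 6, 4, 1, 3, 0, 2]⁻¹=[7, 5, 8, 6, 4, 1, 3, 0, 2]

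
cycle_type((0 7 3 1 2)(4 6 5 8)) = 4.5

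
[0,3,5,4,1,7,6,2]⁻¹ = [0,4,7,1,3,2,6,5]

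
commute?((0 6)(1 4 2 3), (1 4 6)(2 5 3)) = no:(0 6)(1 4 2 3) * (1 4 6)(2 5 3) = (0 1 6)(3 4 5), (1 4 6)(2 5 3) * (0 6)(1 4 2 3) = (0 6 4)(1 2 5)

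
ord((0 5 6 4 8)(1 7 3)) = 15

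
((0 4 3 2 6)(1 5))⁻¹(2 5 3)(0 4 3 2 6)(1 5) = (1 2 6)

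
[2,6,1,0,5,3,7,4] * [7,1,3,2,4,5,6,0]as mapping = [0→3,1→6,2→1,3→7,4→5,5→2,6→0,7→4]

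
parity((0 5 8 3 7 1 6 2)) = odd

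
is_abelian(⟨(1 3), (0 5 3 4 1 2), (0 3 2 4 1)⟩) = no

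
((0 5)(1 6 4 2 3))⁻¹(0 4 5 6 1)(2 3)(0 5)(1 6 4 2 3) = (0 4 6 5 2)(1 3)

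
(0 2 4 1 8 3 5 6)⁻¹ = (0 6 5 3 8 1 4 2)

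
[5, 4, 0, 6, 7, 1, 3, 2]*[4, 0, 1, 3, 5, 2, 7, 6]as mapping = [0→2, 1→5, 2→4, 3→7, 4→6, 5→0, 6→3, 7→1]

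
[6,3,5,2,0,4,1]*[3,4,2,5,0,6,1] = [1,5,6,2,3,0,4]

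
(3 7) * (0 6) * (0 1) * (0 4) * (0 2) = (0 6 1 4 2)(3 7)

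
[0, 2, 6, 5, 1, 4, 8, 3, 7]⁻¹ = [0, 4, 1, 7, 5, 3, 2, 8, 6]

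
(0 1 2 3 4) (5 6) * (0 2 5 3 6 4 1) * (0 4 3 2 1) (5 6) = (0 4 1 6 2 5 3) 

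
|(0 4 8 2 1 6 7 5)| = 8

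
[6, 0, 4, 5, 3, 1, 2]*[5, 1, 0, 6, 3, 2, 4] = [4, 5, 3, 2, 6, 1, 0]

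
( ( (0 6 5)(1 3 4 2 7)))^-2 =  (0 6 5)(1 2 3 7 4)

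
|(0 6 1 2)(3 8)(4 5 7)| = 12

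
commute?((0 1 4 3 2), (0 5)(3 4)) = no:(0 1 4 3 2)*(0 5)(3 4) = (0 1 3 2 5), (0 5)(3 4)*(0 1 4 3 2) = (0 5 1 4 2)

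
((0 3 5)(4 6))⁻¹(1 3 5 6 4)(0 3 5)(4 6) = (0 4 6 1 5)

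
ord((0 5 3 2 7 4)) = 6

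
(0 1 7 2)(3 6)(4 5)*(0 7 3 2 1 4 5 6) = (0 4 6 2 7 1 3)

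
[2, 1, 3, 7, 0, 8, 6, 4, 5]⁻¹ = [4, 1, 0, 2, 7, 8, 6, 3, 5]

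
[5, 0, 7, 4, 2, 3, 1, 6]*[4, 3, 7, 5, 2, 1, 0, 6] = [1, 4, 6, 2, 7, 5, 3, 0]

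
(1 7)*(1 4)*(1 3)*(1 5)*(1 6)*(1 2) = (1 7 4 3 5 6 2)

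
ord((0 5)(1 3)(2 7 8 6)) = 4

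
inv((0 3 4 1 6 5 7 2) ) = (0 2 7 5 6 1 4 3) 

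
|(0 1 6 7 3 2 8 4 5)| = 9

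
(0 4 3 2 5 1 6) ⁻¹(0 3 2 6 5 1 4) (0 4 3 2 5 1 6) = (0 1 6 3 4 2 5) 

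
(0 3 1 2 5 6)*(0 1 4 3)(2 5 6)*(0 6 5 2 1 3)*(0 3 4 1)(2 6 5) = (0 5)(1 6 4 3)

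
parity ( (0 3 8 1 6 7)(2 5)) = even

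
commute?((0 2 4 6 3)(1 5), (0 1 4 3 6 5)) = no:(0 2 4 6 3)(1 5) * (0 1 4 3 6 5) = (0 2 3 1)(4 5), (0 1 4 3 6 5) * (0 2 4 6 3)(1 5) = (0 5 2 4)(1 6)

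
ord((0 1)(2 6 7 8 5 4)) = 6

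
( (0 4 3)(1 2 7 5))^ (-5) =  (0 4 3)(1 5 7 2)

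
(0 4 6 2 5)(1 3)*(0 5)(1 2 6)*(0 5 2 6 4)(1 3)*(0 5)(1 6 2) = (0 5 1 6 4 3 2)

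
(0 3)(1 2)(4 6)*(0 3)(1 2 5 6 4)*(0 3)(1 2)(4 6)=(0 3)(1 5 4 6 2)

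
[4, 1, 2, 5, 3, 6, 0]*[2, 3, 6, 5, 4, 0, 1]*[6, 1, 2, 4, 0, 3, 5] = [0, 4, 5, 6, 3, 1, 2]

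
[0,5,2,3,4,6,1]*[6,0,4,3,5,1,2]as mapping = [0→6,1→1,2→4,3→3,4→5,5→2,6→0]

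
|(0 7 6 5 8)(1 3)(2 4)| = 10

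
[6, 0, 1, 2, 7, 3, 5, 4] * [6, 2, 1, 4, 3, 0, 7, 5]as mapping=[0→7, 1→6, 2→2, 3→1, 4→5, 5→4, 6→0, 7→3]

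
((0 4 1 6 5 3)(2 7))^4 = (0 5 1)(3 6 4)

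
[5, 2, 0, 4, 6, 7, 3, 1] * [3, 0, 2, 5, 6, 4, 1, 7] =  [4, 2, 3, 6, 1, 7, 5, 0]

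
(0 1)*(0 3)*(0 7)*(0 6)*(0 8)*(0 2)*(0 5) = (0 1 3 7 6 8 2 5)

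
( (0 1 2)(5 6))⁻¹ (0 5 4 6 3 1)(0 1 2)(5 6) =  (1 6 4 5 3 2)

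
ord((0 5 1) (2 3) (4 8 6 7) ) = 12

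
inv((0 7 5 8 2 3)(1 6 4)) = (0 3 2 8 5 7)(1 4 6)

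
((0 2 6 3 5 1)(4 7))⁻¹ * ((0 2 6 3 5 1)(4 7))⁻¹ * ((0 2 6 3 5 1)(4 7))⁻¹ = (0 3)(1 6)(2 5)(4 7)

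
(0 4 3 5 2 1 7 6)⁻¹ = (0 6 7 1 2 5 3 4)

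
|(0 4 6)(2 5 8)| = 3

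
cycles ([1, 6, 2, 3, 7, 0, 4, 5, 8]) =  (0 1 6 4 7 5)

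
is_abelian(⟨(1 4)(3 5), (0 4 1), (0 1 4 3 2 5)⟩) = no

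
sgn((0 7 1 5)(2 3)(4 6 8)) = 1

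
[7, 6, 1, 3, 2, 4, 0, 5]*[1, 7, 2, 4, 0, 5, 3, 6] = [6, 3, 7, 4, 2, 0, 1, 5]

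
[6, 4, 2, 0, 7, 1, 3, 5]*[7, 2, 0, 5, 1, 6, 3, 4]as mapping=[0→3, 1→1, 2→0, 3→7, 4→4, 5→2, 6→5, 7→6]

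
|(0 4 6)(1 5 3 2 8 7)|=6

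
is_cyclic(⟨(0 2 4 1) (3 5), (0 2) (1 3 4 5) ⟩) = no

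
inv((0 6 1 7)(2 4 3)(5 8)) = (0 7 1 6)(2 3 4)(5 8)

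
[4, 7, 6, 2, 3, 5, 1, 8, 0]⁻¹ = [8, 6, 3, 4, 0, 5, 2, 1, 7]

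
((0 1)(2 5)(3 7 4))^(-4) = (3 4 7)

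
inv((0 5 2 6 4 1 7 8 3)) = (0 3 8 7 1 4 6 2 5)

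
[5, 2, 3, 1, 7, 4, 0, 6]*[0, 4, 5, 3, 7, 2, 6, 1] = [2, 5, 3, 4, 1, 7, 0, 6]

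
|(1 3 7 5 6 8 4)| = 7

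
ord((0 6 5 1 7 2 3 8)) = 8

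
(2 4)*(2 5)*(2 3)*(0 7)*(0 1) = (0 7 1)(2 4 5 3)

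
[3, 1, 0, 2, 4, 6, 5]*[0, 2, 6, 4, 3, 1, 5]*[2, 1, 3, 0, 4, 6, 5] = [4, 3, 2, 5, 0, 6, 1]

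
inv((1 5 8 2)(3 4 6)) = (1 2 8 5)(3 6 4)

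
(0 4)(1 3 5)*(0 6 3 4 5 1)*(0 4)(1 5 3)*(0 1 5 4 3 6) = (0 6 5 3 4)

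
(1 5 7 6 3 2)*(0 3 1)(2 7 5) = (0 3 7 6 1 2)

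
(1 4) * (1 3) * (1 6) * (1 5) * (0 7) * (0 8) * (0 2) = (0 7 8 2)(1 4 3 6 5)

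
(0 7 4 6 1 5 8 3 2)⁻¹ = (0 2 3 8 5 1 6 4 7)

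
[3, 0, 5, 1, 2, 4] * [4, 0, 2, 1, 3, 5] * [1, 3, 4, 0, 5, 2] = [3, 5, 2, 1, 4, 0]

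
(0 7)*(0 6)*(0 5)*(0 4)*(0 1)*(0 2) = (0 7 6 5 4 1 2)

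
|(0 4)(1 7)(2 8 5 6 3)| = 10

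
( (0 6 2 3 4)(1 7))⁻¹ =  (0 4 3 2 6)(1 7)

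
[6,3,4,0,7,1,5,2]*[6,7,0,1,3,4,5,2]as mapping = [0→5,1→1,2→3,3→6,4→2,5→7,6→4,7→0]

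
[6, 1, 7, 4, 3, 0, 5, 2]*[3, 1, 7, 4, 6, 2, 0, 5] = [0, 1, 5, 6, 4, 3, 2, 7]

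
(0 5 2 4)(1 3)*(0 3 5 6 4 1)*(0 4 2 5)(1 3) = (0 6 2 3 4 1)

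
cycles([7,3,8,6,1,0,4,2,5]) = (0 7 2 8 5)(1 3 6 4)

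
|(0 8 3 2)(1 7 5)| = 12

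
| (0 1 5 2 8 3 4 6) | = 8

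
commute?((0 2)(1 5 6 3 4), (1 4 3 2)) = no:(0 2)(1 5 6 3 4) * (1 4 3 2) = (0 1 5 6 2), (1 4 3 2) * (0 2)(1 5 6 3 4) = (0 2 5 6 3)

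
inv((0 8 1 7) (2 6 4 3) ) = (0 7 1 8) (2 3 4 6) 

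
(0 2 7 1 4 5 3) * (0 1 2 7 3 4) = (0 7 2 3 1)(4 5)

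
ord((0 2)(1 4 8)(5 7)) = 6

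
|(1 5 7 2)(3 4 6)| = 12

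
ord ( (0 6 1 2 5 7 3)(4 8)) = 14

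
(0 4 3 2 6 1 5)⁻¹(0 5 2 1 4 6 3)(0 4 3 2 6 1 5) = (0 6 5 3 1 2 4)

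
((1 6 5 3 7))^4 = (1 7 3 5 6)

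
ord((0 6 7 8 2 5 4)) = 7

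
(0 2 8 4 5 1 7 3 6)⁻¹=(0 6 3 7 1 5 4 8 2)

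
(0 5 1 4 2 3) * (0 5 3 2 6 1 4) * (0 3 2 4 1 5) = (0 2 4 6 5 1 3)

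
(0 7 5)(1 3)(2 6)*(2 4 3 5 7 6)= (0 6 4 3 1 5)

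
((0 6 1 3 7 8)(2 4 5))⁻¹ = (0 8 7 3 1 6)(2 5 4)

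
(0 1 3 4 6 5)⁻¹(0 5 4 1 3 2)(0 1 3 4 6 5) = (0 6 3 4 2 1)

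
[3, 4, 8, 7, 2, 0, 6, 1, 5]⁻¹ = [5, 7, 4, 0, 1, 8, 6, 3, 2]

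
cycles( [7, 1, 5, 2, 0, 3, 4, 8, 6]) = (0 7 8 6 4)(2 5 3)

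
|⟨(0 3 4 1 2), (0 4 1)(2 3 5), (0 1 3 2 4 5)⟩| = 720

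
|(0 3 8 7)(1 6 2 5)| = 4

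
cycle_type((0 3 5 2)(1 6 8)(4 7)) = 2.3.4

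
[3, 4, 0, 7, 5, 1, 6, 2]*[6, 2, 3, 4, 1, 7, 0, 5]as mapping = [0→4, 1→1, 2→6, 3→5, 4→7, 5→2, 6→0, 7→3]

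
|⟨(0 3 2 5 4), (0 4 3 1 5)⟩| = 60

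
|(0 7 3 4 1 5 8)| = 7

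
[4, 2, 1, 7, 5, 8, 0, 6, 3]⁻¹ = [6, 2, 1, 8, 0, 4, 7, 3, 5]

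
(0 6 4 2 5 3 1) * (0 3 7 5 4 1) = (0 6 1 3) (2 4) (5 7) 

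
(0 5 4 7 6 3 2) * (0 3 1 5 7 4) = (0 7 6 1 5)(2 3)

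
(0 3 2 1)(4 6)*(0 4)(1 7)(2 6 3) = (0 2 7 1 4 3 6)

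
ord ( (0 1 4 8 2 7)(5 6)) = 6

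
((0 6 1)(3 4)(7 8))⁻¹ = (0 1 6)(3 4)(7 8)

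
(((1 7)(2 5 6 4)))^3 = (1 7)(2 4 6 5)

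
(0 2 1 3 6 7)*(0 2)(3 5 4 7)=(1 5 4 7 2)(3 6)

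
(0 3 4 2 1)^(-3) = (0 4 1 3 2)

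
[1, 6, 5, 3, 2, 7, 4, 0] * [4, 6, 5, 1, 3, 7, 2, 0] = [6, 2, 7, 1, 5, 0, 3, 4]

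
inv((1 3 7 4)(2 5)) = (1 4 7 3)(2 5)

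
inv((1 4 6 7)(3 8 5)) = (1 7 6 4)(3 5 8)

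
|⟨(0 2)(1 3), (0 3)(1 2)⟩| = 4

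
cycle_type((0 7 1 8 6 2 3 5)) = 8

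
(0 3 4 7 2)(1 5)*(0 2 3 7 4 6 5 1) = (0 7 3 6 5)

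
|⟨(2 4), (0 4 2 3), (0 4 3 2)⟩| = 24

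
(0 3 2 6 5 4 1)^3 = (0 6 1 2 4 3 5)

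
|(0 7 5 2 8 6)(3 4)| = 6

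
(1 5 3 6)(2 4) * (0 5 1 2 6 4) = (0 5 3 4 6 2)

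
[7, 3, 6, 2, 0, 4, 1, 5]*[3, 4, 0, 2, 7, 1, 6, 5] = [5, 2, 6, 0, 3, 7, 4, 1]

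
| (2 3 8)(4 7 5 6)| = 12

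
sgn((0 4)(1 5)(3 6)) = -1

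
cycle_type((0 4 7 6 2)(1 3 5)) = 3.5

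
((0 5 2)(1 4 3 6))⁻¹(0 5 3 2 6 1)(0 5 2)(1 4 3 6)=(0 1 4 5 2 6)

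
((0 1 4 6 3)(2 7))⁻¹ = (0 3 6 4 1)(2 7)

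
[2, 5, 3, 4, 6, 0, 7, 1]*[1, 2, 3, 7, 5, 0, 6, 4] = [3, 0, 7, 5, 6, 1, 4, 2] 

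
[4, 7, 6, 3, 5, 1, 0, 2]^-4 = [1, 6, 4, 3, 7, 2, 5, 0]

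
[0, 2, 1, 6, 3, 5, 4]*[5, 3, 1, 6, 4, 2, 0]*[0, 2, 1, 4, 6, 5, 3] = [5, 2, 4, 0, 3, 1, 6]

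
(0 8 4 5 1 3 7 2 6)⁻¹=(0 6 2 7 3 1 5 4 8)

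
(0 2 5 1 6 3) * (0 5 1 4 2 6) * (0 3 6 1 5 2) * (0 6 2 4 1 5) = (0 5 1 3 4 6 2)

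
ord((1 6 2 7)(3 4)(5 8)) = 4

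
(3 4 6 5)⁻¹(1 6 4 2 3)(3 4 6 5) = (1 5 6 2 4)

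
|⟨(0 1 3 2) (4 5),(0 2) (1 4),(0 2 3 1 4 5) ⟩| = 720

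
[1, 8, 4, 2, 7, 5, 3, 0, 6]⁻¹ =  [7, 0, 3, 6, 2, 5, 8, 4, 1]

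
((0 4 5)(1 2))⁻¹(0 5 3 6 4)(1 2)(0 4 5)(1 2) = (0 3 6 5 4)(1 2)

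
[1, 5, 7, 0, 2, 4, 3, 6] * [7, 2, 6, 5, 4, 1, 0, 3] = [2, 1, 3, 7, 6, 4, 5, 0] 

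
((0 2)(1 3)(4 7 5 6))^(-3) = (0 2)(1 3)(4 7 5 6)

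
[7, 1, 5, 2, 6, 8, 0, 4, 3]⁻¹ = [6, 1, 3, 8, 7, 2, 4, 0, 5]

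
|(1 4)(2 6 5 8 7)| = 10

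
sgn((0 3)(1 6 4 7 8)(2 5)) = 1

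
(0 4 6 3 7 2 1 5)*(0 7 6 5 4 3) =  (0 3 6) (1 4 5 7 2) 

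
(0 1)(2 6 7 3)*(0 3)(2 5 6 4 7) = (0 1 3 5 6 2 4 7)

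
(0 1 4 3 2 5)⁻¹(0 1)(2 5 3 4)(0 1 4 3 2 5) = (0 2 3 5)(1 4)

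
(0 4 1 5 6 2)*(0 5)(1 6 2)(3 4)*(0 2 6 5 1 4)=(0 3)(1 2)(4 5 6)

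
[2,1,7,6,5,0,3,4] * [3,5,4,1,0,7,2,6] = [4,5,6,2,7,3,1,0]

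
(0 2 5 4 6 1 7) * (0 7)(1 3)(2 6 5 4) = (0 6 3 1)(2 4 5)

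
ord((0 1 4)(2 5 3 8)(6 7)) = 12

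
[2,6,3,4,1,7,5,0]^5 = [6,2,5,7,0,4,3,1]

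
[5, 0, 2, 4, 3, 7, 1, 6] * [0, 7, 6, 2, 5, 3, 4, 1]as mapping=[0→3, 1→0, 2→6, 3→5, 4→2, 5→1, 6→7, 7→4]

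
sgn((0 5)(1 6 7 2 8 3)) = 1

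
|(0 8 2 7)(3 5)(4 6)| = 4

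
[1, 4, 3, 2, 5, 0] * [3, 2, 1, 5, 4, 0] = [2, 4, 5, 1, 0, 3] 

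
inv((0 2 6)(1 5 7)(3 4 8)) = (0 6 2)(1 7 5)(3 8 4)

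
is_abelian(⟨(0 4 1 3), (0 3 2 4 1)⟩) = no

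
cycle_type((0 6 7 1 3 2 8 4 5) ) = 9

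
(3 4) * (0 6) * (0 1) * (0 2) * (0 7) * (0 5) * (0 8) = (0 6 1 2 7 5 8)(3 4)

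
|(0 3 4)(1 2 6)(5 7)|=6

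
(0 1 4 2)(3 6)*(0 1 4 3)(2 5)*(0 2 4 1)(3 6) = (0 1 6 2)(4 5)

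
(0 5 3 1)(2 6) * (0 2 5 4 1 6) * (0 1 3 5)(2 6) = (0 4 3 2 1 6)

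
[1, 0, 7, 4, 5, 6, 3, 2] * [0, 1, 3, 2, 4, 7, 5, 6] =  [1, 0, 6, 4, 7, 5, 2, 3]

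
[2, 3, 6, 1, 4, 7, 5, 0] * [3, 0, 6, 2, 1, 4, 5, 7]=[6, 2, 5, 0, 1, 7, 4, 3]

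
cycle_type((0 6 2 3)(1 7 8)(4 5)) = 2.3.4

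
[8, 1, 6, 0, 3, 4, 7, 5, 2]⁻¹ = [3, 1, 8, 4, 5, 7, 2, 6, 0]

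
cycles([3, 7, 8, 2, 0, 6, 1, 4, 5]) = (0 3 2 8 5 6 1 7 4)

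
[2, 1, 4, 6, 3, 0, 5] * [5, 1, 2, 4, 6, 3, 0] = [2, 1, 6, 0, 4, 5, 3]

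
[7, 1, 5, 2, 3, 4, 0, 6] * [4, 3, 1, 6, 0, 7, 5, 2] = [2, 3, 7, 1, 6, 0, 4, 5]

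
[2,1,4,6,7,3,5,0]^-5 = [7,1,0,6,2,3,5,4]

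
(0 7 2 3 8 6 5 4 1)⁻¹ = (0 1 4 5 6 8 3 2 7)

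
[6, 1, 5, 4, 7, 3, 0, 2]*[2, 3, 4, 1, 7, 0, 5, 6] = [5, 3, 0, 7, 6, 1, 2, 4] 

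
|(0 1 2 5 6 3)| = 6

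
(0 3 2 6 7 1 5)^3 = (0 6 5 2 1 3 7)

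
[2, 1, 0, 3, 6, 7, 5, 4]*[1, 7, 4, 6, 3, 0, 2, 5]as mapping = [0→4, 1→7, 2→1, 3→6, 4→2, 5→5, 6→0, 7→3]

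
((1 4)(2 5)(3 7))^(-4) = ()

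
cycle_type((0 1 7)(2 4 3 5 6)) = 3.5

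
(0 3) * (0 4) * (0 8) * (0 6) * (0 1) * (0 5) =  (0 3 4 8 6 1 5)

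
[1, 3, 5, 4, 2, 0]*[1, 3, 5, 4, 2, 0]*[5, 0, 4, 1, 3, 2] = [1, 3, 5, 4, 2, 0]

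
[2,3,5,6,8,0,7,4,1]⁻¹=[5,8,0,1,7,2,3,6,4]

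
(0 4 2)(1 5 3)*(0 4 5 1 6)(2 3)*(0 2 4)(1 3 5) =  (0 1 3 6 2)(4 5)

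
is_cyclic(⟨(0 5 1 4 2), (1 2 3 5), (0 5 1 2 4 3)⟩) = no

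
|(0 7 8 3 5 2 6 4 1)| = 9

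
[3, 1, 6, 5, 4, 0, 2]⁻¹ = [5, 1, 6, 0, 4, 3, 2]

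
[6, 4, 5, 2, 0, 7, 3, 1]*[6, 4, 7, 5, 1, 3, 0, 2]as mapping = [0→0, 1→1, 2→3, 3→7, 4→6, 5→2, 6→5, 7→4]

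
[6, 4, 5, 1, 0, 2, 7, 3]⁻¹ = [4, 3, 5, 7, 1, 2, 0, 6]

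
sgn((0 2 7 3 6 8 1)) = 1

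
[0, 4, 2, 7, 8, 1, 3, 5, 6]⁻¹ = [0, 5, 2, 6, 1, 7, 8, 3, 4]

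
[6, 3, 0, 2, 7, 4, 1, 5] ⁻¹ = [2, 6, 3, 1, 5, 7, 0, 4] 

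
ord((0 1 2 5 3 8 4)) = 7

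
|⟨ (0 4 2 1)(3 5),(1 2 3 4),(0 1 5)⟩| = 720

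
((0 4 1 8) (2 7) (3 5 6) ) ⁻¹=(0 8 1 4) (2 7) (3 6 5) 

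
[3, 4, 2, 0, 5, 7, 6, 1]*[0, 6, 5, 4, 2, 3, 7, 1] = [4, 2, 5, 0, 3, 1, 7, 6]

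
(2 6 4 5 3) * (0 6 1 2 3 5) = (0 6 4)(1 2)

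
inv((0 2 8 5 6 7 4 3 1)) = (0 1 3 4 7 6 5 8 2)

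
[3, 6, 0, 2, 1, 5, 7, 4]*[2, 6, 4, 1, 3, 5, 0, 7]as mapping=[0→1, 1→0, 2→2, 3→4, 4→6, 5→5, 6→7, 7→3]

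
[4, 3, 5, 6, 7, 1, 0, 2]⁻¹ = [6, 5, 7, 1, 0, 2, 3, 4]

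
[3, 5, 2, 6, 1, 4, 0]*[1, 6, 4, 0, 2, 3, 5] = [0, 3, 4, 5, 6, 2, 1]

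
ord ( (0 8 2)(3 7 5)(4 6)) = 6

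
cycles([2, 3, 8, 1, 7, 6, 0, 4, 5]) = (0 2 8 5 6)(1 3)(4 7)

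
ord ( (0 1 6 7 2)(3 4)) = 10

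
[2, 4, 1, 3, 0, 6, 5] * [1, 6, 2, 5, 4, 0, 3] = [2, 4, 6, 5, 1, 3, 0]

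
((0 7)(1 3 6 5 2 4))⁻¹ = (0 7)(1 4 2 5 6 3)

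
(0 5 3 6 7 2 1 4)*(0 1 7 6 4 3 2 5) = (1 3 4)(2 7 5)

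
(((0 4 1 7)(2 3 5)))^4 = (2 3 5)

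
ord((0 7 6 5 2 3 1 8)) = 8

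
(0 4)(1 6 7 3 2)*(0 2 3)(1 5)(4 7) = (0 7)(1 6 4 2 5)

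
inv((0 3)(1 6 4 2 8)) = (0 3)(1 8 2 4 6)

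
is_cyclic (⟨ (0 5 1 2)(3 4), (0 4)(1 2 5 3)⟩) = no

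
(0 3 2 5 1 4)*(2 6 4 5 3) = (0 2 3 6 4)(1 5)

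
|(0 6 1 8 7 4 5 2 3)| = 9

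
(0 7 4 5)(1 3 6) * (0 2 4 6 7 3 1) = (0 3 7 6)(2 4 5)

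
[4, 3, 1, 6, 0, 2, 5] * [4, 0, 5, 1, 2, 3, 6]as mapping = [0→2, 1→1, 2→0, 3→6, 4→4, 5→5, 6→3]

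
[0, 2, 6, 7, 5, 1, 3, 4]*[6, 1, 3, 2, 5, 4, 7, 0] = [6, 3, 7, 0, 4, 1, 2, 5]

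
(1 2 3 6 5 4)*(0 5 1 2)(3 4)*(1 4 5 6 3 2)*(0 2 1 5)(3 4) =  (0 6 3 4 5 1 2)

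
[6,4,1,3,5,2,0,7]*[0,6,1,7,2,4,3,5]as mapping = [0→3,1→2,2→6,3→7,4→4,5→1,6→0,7→5]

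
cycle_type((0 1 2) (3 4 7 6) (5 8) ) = 2.3.4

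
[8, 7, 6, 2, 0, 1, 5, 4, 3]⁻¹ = [4, 5, 3, 8, 7, 6, 2, 1, 0]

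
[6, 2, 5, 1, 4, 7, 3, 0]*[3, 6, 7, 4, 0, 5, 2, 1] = [2, 7, 5, 6, 0, 1, 4, 3]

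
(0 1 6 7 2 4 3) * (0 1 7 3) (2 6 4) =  (0 7 6 3 1 4) 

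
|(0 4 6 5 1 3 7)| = 7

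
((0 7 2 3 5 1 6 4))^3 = (0 3 6 7 5 4 2 1)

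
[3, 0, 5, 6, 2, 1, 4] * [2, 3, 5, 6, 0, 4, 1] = [6, 2, 4, 1, 5, 3, 0]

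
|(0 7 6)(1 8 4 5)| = 12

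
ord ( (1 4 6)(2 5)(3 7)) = 6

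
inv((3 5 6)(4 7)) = (3 6 5)(4 7)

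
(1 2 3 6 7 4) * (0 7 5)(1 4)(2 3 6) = (0 7 1 3 2 6 5)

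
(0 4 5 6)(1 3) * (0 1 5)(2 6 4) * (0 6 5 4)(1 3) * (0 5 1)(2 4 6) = (0 4 2 1)(3 6)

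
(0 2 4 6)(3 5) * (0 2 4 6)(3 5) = (0 4)(2 6)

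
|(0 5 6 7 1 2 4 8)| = 8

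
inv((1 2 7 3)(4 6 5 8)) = (1 3 7 2)(4 8 5 6)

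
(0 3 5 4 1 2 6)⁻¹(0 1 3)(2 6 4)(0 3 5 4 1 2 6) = (0 1 6)(2 5 3)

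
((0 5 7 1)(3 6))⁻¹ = (0 1 7 5)(3 6)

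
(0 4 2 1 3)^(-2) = (0 1 4 3 2)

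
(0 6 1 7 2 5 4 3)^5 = (0 5 1 3 2 6 4 7)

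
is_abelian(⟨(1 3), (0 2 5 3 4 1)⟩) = no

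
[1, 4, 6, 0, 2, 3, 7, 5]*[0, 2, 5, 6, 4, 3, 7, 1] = [2, 4, 7, 0, 5, 6, 1, 3]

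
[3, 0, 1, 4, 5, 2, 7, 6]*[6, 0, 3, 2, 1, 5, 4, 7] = [2, 6, 0, 1, 5, 3, 7, 4]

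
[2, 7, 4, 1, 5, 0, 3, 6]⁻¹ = [5, 3, 0, 6, 2, 4, 7, 1]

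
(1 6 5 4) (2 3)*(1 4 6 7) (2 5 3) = (1 7) (3 5 6) 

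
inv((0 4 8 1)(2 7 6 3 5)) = (0 1 8 4)(2 5 3 6 7)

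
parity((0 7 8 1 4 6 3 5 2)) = even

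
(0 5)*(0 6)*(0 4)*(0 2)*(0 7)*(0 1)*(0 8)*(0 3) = (0 5 6 4 2 7 1 8 3)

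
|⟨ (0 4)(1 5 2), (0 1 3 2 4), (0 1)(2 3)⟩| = 720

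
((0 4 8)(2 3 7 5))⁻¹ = (0 8 4)(2 5 7 3)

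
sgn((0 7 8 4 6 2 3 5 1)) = 1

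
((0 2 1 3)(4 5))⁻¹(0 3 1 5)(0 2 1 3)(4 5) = (0 3 4 2)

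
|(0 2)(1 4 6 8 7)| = 10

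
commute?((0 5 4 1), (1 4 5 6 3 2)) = no:(0 5 4 1) * (1 4 5 6 3 2) = (0 6 3 2 1), (1 4 5 6 3 2) * (0 5 4 1) = (0 5 6 3 2)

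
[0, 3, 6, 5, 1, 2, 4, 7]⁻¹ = [0, 4, 5, 1, 6, 3, 2, 7]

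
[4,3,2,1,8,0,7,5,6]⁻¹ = [5,3,2,1,0,7,8,6,4]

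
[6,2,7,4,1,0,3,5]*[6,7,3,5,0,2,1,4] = [1,3,4,0,7,6,5,2]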